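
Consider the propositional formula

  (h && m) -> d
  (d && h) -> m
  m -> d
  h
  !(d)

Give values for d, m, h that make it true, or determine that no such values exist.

d=F, m=F, h=T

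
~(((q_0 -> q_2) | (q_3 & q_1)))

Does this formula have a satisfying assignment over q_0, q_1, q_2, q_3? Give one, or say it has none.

q_0: True; q_1: False; q_2: False; q_3: True

  ~(((q_0 -> q_2) | (q_3 & q_1))) = True
    (q_0 -> q_2) | (q_3 & q_1) = False
      q_0 -> q_2 = False
      q_3 & q_1 = False
The formula evaluates to True.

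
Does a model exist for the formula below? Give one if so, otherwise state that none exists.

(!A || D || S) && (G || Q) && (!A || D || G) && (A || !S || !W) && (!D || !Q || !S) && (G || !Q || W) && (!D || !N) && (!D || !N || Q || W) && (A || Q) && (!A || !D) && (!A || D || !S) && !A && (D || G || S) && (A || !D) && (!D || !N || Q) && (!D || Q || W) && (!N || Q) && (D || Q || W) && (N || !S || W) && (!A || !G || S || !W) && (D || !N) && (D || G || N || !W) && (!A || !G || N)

Unit clause (!A) forces A = False.
In (A || !D) only !D is left, so D = False.
In (D || !N) only !N is left, so N = False.
In (A || Q) only Q is left, so Q = True.
Set G = True.
Try S = True:
  (A || !S || !W) forces W = False.
  clause (N || !S || W) is falsified — backtrack.
So S = False.
Set W = False.
All clauses satisfied.

Q = True, G = True, A = False, D = False, N = False, S = False, W = False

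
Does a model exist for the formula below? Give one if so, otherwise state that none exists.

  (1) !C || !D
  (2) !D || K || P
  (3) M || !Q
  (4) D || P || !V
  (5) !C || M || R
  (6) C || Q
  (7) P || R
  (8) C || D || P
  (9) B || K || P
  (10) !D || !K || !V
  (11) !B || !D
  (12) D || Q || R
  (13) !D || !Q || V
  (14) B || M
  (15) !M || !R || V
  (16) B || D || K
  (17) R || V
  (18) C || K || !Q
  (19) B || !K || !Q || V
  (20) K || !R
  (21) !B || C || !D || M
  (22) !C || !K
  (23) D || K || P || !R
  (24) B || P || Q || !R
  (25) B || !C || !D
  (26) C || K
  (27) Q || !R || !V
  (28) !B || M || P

Set B = True.
  then (!B || !D) forces D = False.
Set V = True.
  then (D || P || !V) forces P = True.
Set M = True.
Set K = False.
  then (K || !R) forces R = False.
  then (C || K) forces C = True.
  then (D || Q || R) forces Q = True.
All clauses satisfied.

B = True; D = False; V = True; M = True; K = False; C = True; P = True; Q = True; R = False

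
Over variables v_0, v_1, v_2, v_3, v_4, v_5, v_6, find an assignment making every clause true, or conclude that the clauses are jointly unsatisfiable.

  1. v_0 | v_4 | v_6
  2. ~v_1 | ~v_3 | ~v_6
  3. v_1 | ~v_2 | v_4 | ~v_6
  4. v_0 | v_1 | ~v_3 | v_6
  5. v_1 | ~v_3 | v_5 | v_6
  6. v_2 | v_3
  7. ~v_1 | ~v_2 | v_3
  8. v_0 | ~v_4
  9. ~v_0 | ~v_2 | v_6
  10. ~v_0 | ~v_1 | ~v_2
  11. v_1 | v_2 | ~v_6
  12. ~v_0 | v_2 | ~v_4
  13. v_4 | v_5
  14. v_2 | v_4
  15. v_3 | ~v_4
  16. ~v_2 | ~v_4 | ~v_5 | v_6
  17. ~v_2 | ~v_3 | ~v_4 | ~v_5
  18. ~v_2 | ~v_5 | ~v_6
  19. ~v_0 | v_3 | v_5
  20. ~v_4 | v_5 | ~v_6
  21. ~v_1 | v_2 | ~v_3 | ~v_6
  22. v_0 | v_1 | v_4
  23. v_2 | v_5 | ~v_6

Case v_4 = True:
  (v_0 | ~v_4) forces v_0 = True.
  (~v_0 | v_2 | ~v_4) forces v_2 = True.
  (~v_0 | ~v_2 | v_6) forces v_6 = True.
  (~v_0 | ~v_1 | ~v_2) forces v_1 = False.
  (v_3 | ~v_4) forces v_3 = True.
  (~v_2 | ~v_3 | ~v_4 | ~v_5) forces v_5 = False.
  Clause (~v_4 | v_5 | ~v_6) is falsified — contradiction.
Case v_4 = False:
  (v_4 | v_5) forces v_5 = True.
  (v_2 | v_4) forces v_2 = True.
  (~v_2 | ~v_5 | ~v_6) forces v_6 = False.
  (v_0 | v_4 | v_6) forces v_0 = True.
  Clause (~v_0 | ~v_2 | v_6) is falsified — contradiction.
Both cases fail, so the formula is unsatisfiable.

Unsatisfiable — no assignment works.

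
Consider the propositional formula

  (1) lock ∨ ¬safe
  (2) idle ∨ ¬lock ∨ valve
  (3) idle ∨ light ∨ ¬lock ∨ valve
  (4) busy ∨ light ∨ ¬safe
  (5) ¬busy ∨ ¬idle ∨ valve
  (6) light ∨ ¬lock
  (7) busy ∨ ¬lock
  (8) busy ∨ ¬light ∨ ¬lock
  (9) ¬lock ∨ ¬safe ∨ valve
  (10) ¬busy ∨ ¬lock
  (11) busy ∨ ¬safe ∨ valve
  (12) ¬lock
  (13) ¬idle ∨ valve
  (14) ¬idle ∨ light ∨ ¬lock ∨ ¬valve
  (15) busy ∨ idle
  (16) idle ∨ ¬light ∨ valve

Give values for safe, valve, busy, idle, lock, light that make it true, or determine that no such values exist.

safe: False, valve: True, busy: False, idle: True, lock: False, light: False

Unit clause (¬lock) forces lock = False.
In (lock ∨ ¬safe) only ¬safe is left, so safe = False.
Set valve = True.
Set busy = False.
  then (busy ∨ idle) forces idle = True.
Set light = False.
All clauses satisfied.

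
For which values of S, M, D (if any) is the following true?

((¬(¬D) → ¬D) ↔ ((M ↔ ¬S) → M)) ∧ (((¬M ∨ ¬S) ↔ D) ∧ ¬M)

S = True, M = False, D = True

  (¬(¬D) → ¬D) ↔ ((M ↔ ¬S) → M) = True
    ¬(¬D) → ¬D = False
      ¬(¬D) = True
        ¬D = False
      ¬D = False
    (M ↔ ¬S) → M = False
      M ↔ ¬S = True
        ¬S = False
  ((¬M ∨ ¬S) ↔ D) ∧ ¬M = True
    (¬M ∨ ¬S) ↔ D = True
      ¬M ∨ ¬S = True
        ¬M = True
        ¬S = False
    ¬M = True
Both conjuncts True, so the formula holds.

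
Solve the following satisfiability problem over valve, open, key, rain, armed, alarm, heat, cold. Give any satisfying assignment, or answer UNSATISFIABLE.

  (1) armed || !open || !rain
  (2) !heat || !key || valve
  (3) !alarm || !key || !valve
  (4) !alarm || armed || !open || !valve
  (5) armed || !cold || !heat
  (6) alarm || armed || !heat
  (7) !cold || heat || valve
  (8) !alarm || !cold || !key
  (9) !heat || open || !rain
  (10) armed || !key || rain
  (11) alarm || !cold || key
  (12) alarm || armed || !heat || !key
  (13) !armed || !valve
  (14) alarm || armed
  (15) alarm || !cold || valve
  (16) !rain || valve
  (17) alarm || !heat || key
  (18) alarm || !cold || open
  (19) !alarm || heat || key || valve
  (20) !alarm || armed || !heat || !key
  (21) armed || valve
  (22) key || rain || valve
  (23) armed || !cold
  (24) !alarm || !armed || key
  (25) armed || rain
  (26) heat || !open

valve=F, open=F, key=T, rain=F, armed=T, alarm=T, heat=F, cold=F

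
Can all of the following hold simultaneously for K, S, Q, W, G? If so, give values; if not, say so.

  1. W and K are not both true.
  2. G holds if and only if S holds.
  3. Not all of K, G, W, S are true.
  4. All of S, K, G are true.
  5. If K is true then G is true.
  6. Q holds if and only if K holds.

K=T, S=T, Q=T, W=F, G=T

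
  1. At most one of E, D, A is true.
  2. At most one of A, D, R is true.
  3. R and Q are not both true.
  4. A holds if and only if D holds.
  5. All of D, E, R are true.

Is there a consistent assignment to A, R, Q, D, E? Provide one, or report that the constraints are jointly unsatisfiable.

Case D = True:
  (1) with D=T forces E = False.
  Constraint (5) is violated (E=F) — contradiction.
Case D = False:
  Constraint (5) is violated (D=F) — contradiction.
Both cases fail — unsatisfiable.

The formula is unsatisfiable.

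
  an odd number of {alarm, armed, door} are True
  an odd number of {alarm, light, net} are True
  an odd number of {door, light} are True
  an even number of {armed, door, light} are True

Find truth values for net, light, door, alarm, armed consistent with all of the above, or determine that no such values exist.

net = False, light = True, door = False, alarm = False, armed = True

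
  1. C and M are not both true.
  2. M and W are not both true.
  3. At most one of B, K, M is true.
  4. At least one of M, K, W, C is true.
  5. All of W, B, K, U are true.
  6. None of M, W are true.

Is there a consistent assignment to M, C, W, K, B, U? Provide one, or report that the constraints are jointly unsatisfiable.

Case W = True:
  Constraint (6) is violated (W=T) — contradiction.
Case W = False:
  Constraint (5) is violated (W=F) — contradiction.
Both cases fail — unsatisfiable.

Unsatisfiable — no assignment works.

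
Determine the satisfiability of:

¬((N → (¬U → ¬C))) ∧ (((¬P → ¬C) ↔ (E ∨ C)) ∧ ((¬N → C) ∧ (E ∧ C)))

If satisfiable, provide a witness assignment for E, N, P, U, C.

E: True, N: True, P: True, U: False, C: True

  ¬((N → (¬U → ¬C))) = True
    N → (¬U → ¬C) = False
      ¬U → ¬C = False
        ¬U = True
        ¬C = False
  ((¬P → ¬C) ↔ (E ∨ C)) ∧ ((¬N → C) ∧ (E ∧ C)) = True
    (¬P → ¬C) ↔ (E ∨ C) = True
      ¬P → ¬C = True
        ¬P = False
        ¬C = False
      E ∨ C = True
    (¬N → C) ∧ (E ∧ C) = True
      ¬N → C = True
        ¬N = False
      E ∧ C = True
Both conjuncts True, so the formula holds.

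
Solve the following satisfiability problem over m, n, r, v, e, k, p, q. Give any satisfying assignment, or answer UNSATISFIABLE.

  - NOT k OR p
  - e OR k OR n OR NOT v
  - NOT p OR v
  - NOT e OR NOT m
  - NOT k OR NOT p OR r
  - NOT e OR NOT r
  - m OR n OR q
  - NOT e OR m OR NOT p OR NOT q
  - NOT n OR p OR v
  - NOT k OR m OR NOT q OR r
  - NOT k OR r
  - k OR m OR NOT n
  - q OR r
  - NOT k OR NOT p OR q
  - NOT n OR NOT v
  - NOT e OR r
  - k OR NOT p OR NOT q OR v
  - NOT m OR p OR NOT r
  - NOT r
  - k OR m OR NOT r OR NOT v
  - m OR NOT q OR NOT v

m = True, n = False, r = False, v = False, e = False, k = False, p = False, q = True

Unit clause (NOT r) forces r = False.
In (NOT k OR r) only NOT k is left, so k = False.
In (q OR r) only q is left, so q = True.
In (NOT e OR r) only NOT e is left, so e = False.
Set m = True.
Set n = False.
  then (e OR k OR n OR NOT v) forces v = False.
  then (NOT p OR v) forces p = False.
All clauses satisfied.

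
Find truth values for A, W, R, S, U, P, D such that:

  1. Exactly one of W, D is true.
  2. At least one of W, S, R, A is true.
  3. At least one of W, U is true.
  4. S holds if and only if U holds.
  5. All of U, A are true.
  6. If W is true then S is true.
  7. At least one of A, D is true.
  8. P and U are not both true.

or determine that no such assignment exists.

A=T; W=T; R=F; S=T; U=T; P=F; D=F

  (1) {W, D}: 1 true — exactly one ✓
  (2) {W, S, R, A}: 3 true — at least one ✓
  (3) {W, U}: 2 true — at least one ✓
  (4) S=T, U=T — same ✓
  (5) {U, A}: all 2 true ✓
  (6) W=T ⇒ S: T ✓
  (7) {A, D}: 1 true — at least one ✓
  (8) P=F, U=T — not both ✓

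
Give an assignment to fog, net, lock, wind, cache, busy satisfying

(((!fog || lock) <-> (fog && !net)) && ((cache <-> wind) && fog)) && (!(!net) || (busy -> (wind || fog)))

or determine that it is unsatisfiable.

fog = True, net = True, lock = False, wind = False, cache = False, busy = False

  ((!fog || lock) <-> (fog && !net)) && ((cache <-> wind) && fog) = True
    (!fog || lock) <-> (fog && !net) = True
      !fog || lock = False
        !fog = False
      fog && !net = False
        !net = False
    (cache <-> wind) && fog = True
      cache <-> wind = True
  !(!net) || (busy -> (wind || fog)) = True
    !(!net) = True
      !net = False
    busy -> (wind || fog) = True
      wind || fog = True
Both conjuncts True, so the formula holds.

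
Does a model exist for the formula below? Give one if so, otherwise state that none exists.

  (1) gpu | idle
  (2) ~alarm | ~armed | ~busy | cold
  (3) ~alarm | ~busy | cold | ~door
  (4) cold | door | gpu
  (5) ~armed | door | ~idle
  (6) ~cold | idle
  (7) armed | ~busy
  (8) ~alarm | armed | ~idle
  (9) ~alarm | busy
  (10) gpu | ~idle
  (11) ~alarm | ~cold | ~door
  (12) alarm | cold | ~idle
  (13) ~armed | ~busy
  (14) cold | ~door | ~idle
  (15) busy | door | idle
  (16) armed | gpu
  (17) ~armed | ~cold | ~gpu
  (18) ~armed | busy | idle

gpu=T, armed=F, cold=T, busy=F, idle=T, door=T, alarm=F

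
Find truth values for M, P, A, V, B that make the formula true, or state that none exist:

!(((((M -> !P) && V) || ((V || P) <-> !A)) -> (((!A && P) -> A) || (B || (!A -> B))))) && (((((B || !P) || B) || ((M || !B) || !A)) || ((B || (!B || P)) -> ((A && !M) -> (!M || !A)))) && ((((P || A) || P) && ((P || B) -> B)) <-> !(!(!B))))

Case B = True: the conjunct !(((((M -> !P) && V) || ((V || P) <-> !A)) -> (((!A && P) -> A) || (B || (!A -> B))))) becomes !(((((M -> !P) && V) || ((V || P) <-> !A)) -> True)) = False.
Case B = False: the formula simplifies to !(((((M -> !P) && V) || ((V || P) <-> !A)) -> (((!A && P) -> A) || A))) && (((P || A) || P) && !P).
  P = True: the conjunct !P is False.
  P = False: the conjunct !(((((M -> !P) && V) || ((V || P) <-> !A)) -> (((!A && P) -> A) || A))) becomes !(((V || (V <-> !A)) -> True)) = False.
Both cases fail — unsatisfiable.

No satisfying assignment exists.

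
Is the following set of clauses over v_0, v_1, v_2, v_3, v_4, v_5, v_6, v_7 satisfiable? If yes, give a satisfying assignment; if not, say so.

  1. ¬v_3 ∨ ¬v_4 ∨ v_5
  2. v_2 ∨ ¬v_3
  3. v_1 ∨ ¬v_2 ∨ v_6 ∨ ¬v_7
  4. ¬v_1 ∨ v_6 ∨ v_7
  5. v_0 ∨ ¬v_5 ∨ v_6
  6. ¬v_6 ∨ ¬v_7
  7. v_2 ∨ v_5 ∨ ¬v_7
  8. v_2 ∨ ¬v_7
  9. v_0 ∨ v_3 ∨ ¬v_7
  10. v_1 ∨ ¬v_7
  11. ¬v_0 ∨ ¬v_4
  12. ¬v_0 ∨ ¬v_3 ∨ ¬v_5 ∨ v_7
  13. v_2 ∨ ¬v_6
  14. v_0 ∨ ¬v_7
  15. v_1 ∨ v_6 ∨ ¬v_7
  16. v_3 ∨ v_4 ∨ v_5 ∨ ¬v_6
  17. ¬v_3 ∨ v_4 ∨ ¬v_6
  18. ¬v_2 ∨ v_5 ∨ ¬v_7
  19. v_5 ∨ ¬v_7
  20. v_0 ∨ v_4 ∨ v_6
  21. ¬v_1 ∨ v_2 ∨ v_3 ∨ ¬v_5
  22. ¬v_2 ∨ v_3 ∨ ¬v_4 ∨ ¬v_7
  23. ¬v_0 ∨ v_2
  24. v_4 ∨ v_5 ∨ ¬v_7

Set v_0 = False.
  then (v_0 ∨ ¬v_7) forces v_7 = False.
Set v_1 = True.
  then (¬v_1 ∨ v_6 ∨ v_7) forces v_6 = True.
  then (v_2 ∨ ¬v_6) forces v_2 = True.
Set v_3 = True.
  then (¬v_3 ∨ v_4 ∨ ¬v_6) forces v_4 = True.
  then (¬v_3 ∨ ¬v_4 ∨ v_5) forces v_5 = True.
All clauses satisfied.

v_0 = False; v_1 = True; v_2 = True; v_3 = True; v_4 = True; v_5 = True; v_6 = True; v_7 = False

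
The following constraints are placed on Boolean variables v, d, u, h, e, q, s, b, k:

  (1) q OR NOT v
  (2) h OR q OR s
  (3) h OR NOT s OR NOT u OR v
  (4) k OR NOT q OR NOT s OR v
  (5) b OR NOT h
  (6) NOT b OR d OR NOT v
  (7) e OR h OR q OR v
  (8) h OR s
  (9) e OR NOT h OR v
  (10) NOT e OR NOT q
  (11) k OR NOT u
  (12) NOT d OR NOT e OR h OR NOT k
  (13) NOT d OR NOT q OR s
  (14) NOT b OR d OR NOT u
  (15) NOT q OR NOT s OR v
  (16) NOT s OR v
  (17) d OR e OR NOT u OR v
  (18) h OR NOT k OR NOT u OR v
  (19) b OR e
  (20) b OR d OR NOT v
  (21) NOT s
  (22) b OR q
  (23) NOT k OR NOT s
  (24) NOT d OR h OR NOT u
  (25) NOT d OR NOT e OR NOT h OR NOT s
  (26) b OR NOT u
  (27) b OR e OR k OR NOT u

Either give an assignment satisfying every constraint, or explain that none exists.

v: False, d: False, u: False, h: True, e: True, q: False, s: False, b: True, k: True

Unit clause (NOT s) forces s = False.
In (h OR s) only h is left, so h = True.
In (b OR NOT h) only b is left, so b = True.
Try v = True:
  (q OR NOT v) forces q = True.
  (NOT b OR d OR NOT v) forces d = True.
  clause (NOT d OR NOT q OR s) is falsified — backtrack.
So v = False.
  then (e OR NOT h OR v) forces e = True.
  then (NOT e OR NOT q) forces q = False.
Set d = False.
  then (NOT b OR d OR NOT u) forces u = False.
Set k = True.
All clauses satisfied.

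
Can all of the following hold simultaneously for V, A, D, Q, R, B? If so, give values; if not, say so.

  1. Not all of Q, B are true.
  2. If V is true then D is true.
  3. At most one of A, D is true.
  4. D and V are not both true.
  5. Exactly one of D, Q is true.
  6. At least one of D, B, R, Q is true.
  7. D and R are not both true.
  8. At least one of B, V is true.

V: False; A: False; D: True; Q: False; R: False; B: True

  (1) {Q, B}: 1/2 true — not all ✓
  (2) V=F ⇒ D: vacuous ✓
  (3) {A, D}: 1 true — at most one ✓
  (4) D=T, V=F — not both ✓
  (5) {D, Q}: 1 true — exactly one ✓
  (6) {D, B, R, Q}: 2 true — at least one ✓
  (7) D=T, R=F — not both ✓
  (8) {B, V}: 1 true — at least one ✓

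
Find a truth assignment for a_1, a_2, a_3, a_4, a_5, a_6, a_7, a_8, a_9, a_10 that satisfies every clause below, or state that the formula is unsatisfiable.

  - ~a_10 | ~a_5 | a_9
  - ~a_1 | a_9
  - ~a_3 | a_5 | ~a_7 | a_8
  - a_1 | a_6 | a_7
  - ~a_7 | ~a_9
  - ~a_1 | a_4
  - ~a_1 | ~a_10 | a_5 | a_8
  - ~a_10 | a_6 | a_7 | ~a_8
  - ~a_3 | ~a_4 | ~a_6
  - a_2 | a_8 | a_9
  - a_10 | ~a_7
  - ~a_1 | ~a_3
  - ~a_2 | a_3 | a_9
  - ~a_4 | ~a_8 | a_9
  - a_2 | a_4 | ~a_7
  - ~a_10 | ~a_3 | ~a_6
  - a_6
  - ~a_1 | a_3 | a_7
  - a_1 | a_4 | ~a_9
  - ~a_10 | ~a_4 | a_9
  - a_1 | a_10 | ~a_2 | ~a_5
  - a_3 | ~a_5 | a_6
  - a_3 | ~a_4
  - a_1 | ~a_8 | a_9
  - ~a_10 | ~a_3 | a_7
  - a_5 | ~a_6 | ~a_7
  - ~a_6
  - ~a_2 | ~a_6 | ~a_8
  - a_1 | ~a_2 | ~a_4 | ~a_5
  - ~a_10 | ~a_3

Case a_6 = True:
  Clause (~a_6) is falsified — contradiction.
Case a_6 = False:
  Clause (a_6) is falsified — contradiction.
Both cases fail, so the formula is unsatisfiable.

The formula is unsatisfiable.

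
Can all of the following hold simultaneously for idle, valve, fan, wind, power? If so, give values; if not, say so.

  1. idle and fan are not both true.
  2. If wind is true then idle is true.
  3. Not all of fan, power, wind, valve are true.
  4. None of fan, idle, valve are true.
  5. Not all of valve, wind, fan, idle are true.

idle=F, valve=F, fan=F, wind=F, power=T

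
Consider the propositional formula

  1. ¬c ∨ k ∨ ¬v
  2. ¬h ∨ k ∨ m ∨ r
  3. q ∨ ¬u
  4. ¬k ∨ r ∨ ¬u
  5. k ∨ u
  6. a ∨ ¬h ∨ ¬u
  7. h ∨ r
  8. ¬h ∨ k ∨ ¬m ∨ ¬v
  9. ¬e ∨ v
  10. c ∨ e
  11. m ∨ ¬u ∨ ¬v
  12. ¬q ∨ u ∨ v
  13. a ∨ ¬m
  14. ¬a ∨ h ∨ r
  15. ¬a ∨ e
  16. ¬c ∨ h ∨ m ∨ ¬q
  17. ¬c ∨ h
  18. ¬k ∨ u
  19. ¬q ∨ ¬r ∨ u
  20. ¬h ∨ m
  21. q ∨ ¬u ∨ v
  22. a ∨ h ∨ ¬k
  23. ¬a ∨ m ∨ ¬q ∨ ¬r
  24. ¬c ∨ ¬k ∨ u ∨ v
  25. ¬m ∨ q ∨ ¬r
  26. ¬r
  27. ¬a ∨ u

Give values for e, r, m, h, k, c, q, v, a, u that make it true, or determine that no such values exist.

Unsatisfiable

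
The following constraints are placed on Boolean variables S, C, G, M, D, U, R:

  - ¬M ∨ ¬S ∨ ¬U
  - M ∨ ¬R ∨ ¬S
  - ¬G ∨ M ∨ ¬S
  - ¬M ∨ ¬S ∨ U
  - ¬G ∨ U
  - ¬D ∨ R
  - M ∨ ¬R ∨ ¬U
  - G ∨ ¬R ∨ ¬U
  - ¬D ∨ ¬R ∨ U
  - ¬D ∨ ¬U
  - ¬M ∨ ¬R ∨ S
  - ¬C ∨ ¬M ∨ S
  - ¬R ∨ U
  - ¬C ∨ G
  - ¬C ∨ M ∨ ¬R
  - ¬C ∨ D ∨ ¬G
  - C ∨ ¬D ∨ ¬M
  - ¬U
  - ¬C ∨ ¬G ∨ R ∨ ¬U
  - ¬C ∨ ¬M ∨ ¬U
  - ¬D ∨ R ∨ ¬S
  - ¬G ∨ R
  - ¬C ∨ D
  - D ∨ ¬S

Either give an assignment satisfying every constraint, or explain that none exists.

Unit clause (¬U) forces U = False.
In (¬G ∨ U) only ¬G is left, so G = False.
In (¬R ∨ U) only ¬R is left, so R = False.
In (¬C ∨ G) only ¬C is left, so C = False.
In (¬D ∨ R) only ¬D is left, so D = False.
In (D ∨ ¬S) only ¬S is left, so S = False.
Set M = True.
All clauses satisfied.

S: False; C: False; G: False; M: True; D: False; U: False; R: False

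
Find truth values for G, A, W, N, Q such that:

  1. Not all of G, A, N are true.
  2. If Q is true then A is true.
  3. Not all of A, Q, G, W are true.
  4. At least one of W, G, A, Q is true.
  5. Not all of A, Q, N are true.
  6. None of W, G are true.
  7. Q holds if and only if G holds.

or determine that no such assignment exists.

G = False, A = True, W = False, N = True, Q = False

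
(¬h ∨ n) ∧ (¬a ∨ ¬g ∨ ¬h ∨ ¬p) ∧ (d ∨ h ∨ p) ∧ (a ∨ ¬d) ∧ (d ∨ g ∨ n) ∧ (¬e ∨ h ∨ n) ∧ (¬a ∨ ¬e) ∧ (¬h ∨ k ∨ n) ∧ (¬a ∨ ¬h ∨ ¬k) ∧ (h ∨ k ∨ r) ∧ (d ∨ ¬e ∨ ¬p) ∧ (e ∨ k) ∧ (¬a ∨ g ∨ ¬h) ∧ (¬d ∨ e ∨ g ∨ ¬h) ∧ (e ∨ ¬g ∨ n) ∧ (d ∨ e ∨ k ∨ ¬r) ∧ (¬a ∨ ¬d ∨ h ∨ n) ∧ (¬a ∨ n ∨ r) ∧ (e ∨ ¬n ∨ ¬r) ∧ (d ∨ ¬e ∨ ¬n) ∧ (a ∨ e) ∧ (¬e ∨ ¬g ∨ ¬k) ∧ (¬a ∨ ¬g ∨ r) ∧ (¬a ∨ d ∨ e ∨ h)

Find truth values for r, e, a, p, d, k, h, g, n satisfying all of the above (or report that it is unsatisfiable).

Set r = False.
Set e = False.
  then (e ∨ k) forces k = True.
  then (a ∨ e) forces a = True.
  then (¬a ∨ ¬g ∨ r) forces g = False.
  then (¬a ∨ ¬h ∨ ¬k) forces h = False.
  then (¬a ∨ n ∨ r) forces n = True.
  then (¬a ∨ d ∨ e ∨ h) forces d = True.
Set p = True.
All clauses satisfied.

r = False; e = False; a = True; p = True; d = True; k = True; h = False; g = False; n = True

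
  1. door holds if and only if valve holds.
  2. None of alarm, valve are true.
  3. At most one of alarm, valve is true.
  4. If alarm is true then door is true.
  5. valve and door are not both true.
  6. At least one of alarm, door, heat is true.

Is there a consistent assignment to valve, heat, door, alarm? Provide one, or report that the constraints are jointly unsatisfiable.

valve: False, heat: True, door: False, alarm: False

  (1) door=F, valve=F — same ✓
  (2) {alarm, valve}: 0 true — none ✓
  (3) {alarm, valve}: 0 true — at most one ✓
  (4) alarm=F ⇒ door: vacuous ✓
  (5) valve=F, door=F — not both ✓
  (6) {alarm, door, heat}: 1 true — at least one ✓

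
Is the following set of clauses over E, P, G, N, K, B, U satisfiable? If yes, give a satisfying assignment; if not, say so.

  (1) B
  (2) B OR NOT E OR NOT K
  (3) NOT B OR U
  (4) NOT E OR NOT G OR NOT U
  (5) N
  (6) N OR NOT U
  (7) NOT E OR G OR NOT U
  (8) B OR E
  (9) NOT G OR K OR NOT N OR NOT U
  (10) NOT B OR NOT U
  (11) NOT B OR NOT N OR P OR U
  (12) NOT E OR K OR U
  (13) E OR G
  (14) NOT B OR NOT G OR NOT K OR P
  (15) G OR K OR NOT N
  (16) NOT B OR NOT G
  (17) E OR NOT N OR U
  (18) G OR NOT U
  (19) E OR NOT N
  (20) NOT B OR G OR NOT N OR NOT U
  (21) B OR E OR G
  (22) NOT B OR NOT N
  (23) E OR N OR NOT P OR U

Case N = True:
  (B) forces B = True.
  Clause (NOT B OR NOT N) is falsified — contradiction.
Case N = False:
  Clause (N) is falsified — contradiction.
Both cases fail, so the formula is unsatisfiable.

Unsatisfiable — no assignment works.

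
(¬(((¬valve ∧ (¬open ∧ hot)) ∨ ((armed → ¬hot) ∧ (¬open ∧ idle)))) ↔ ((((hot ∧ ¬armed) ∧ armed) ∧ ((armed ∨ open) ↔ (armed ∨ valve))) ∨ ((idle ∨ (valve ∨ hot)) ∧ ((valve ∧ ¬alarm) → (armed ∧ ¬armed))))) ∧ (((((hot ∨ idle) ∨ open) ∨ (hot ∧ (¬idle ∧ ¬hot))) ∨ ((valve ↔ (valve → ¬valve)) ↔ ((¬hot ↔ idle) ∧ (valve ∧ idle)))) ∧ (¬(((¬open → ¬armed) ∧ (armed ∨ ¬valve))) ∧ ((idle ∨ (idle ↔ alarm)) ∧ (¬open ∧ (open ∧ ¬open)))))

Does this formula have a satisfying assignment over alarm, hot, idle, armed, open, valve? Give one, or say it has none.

No satisfying assignment exists.

Case open = True: the conjunct ¬open is False.
Case open = False: the conjunct open is False.
Both cases fail — unsatisfiable.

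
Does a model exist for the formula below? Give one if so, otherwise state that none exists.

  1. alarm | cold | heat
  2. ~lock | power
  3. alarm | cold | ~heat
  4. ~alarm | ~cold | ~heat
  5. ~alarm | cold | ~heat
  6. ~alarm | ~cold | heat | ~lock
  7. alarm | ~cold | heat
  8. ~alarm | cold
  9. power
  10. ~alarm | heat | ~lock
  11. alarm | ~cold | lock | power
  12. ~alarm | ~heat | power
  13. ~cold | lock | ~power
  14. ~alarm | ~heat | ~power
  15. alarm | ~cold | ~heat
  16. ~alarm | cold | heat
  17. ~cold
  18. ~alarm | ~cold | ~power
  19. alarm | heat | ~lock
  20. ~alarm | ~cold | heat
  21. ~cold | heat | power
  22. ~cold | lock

Case cold = True:
  Clause (~cold) is falsified — contradiction.
Case cold = False:
  (~alarm | cold) forces alarm = False.
  (alarm | cold | heat) forces heat = True.
  Clause (alarm | cold | ~heat) is falsified — contradiction.
Both cases fail, so the formula is unsatisfiable.

No satisfying assignment exists.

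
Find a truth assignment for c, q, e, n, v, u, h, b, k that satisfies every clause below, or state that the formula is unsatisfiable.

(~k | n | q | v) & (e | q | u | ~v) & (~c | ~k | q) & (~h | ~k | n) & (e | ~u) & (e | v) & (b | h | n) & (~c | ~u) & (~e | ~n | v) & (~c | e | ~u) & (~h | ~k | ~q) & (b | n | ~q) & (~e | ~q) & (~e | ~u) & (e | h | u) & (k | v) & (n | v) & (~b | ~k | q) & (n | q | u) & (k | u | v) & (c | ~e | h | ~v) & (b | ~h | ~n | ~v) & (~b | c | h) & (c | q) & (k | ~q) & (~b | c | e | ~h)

c = True, q = False, e = True, n = True, v = True, u = False, h = False, b = False, k = False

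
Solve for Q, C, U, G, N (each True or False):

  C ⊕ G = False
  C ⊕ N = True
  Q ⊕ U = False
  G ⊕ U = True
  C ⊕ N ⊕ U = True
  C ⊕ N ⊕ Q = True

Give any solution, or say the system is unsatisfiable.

Q = False, C = True, U = False, G = True, N = False

C ⊕ G = T ⊕ T = False ✓
C ⊕ N = T ⊕ F = True ✓
Q ⊕ U = F ⊕ F = False ✓
G ⊕ U = T ⊕ F = True ✓
C ⊕ N ⊕ U = T ⊕ F ⊕ F = True ✓
C ⊕ N ⊕ Q = T ⊕ F ⊕ F = True ✓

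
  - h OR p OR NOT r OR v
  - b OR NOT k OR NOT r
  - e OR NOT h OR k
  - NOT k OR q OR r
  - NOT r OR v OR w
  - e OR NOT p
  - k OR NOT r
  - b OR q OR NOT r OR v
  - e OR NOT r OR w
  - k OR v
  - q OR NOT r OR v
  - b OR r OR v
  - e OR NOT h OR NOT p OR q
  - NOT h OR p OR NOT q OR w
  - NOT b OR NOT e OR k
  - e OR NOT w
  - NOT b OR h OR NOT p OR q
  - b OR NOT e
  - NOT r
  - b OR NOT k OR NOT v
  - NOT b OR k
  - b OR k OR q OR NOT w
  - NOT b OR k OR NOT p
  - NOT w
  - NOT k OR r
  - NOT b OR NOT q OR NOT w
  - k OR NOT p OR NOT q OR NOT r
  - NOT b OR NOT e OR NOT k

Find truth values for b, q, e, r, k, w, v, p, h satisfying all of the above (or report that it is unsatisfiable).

b = False; q = False; e = False; r = False; k = False; w = False; v = True; p = False; h = False

Unit clause (NOT r) forces r = False.
Unit clause (NOT w) forces w = False.
In (NOT k OR r) only NOT k is left, so k = False.
In (k OR v) only v is left, so v = True.
In (NOT b OR k) only NOT b is left, so b = False.
In (b OR NOT e) only NOT e is left, so e = False.
In (e OR NOT h OR k) only NOT h is left, so h = False.
In (e OR NOT p) only NOT p is left, so p = False.
Set q = False.
All clauses satisfied.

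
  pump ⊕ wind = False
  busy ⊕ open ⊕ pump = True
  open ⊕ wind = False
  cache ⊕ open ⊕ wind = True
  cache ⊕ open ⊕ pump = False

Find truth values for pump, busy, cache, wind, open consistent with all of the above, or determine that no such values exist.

The formula is unsatisfiable.

Adding constraints 1, 4, 5 mod 2: every variable appears an even number of times on the left, so the left side is 0.
But the right sides sum to 1 (mod 2). 0 ≠ 1 — the system is inconsistent.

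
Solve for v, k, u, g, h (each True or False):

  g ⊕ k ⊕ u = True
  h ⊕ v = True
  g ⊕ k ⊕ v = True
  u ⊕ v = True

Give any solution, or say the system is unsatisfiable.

Unsatisfiable — no assignment works.

Adding constraints 1, 3, 4 mod 2: every variable appears an even number of times on the left, so the left side is 0.
But the right sides sum to 1 (mod 2). 0 ≠ 1 — the system is inconsistent.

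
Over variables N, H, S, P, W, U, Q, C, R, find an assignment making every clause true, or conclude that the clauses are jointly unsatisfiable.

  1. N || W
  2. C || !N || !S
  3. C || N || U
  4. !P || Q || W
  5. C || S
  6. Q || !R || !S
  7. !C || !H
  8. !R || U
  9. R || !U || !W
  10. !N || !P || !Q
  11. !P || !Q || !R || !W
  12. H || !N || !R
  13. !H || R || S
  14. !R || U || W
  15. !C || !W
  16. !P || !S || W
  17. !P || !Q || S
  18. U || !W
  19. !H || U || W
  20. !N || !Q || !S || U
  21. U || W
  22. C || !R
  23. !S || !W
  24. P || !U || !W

N=T, H=F, S=T, P=F, W=F, U=T, Q=F, C=T, R=F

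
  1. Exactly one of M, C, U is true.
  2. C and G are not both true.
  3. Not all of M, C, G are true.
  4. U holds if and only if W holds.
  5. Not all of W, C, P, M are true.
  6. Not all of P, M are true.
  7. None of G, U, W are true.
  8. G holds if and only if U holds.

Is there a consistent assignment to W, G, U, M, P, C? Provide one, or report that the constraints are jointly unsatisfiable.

W = False; G = False; U = False; M = False; P = False; C = True

  (1) {M, C, U}: 1 true — exactly one ✓
  (2) C=T, G=F — not both ✓
  (3) {M, C, G}: 1/3 true — not all ✓
  (4) U=F, W=F — same ✓
  (5) {W, C, P, M}: 1/4 true — not all ✓
  (6) {P, M}: 0/2 true — not all ✓
  (7) {G, U, W}: 0 true — none ✓
  (8) G=F, U=F — same ✓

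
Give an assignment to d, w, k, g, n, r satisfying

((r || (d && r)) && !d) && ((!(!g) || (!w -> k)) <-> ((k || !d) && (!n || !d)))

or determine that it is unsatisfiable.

d: False, w: True, k: False, g: True, n: True, r: True

  (r || (d && r)) && !d = True
    r || (d && r) = True
      d && r = False
    !d = True
  (!(!g) || (!w -> k)) <-> ((k || !d) && (!n || !d)) = True
    !(!g) || (!w -> k) = True
      !(!g) = True
        !g = False
      !w -> k = True
        !w = False
    (k || !d) && (!n || !d) = True
      k || !d = True
        !d = True
      !n || !d = True
        !n = False
        !d = True
Both conjuncts True, so the formula holds.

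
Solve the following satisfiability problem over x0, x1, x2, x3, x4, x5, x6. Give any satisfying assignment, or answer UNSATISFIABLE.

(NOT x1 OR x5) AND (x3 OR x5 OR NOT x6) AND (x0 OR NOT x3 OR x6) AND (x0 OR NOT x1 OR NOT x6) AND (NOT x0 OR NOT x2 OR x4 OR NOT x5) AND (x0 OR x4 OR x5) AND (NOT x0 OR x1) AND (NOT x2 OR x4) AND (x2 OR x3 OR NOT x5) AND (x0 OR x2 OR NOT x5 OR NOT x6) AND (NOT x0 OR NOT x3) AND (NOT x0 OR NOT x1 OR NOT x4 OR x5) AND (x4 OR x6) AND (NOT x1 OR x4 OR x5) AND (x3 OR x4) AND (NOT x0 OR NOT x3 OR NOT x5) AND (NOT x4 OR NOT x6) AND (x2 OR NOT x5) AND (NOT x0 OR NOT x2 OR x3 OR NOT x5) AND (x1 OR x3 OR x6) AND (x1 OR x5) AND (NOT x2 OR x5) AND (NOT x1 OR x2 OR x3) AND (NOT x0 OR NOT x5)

Try x0 = True:
  (NOT x0 OR x1) forces x1 = True.
  (NOT x1 OR x5) forces x5 = True.
  clause (NOT x0 OR NOT x5) is falsified — backtrack.
So x0 = False.
Set x1 = True.
  then (NOT x1 OR x5) forces x5 = True.
  then (x0 OR NOT x1 OR NOT x6) forces x6 = False.
  then (x4 OR x6) forces x4 = True.
  then (x2 OR NOT x5) forces x2 = True.
  then (x0 OR NOT x3 OR x6) forces x3 = False.
All clauses satisfied.

x0: False, x1: True, x2: True, x3: False, x4: True, x5: True, x6: False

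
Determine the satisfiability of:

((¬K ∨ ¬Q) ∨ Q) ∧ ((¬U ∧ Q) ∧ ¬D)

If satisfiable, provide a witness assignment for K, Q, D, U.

K = True, Q = True, D = False, U = False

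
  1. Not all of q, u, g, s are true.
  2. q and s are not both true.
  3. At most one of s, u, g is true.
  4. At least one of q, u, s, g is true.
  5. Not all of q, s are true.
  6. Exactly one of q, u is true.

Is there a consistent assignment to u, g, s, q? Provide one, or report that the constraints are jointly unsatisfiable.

u: False, g: True, s: False, q: True

  (1) {q, u, g, s}: 2/4 true — not all ✓
  (2) q=T, s=F — not both ✓
  (3) {s, u, g}: 1 true — at most one ✓
  (4) {q, u, s, g}: 2 true — at least one ✓
  (5) {q, s}: 1/2 true — not all ✓
  (6) {q, u}: 1 true — exactly one ✓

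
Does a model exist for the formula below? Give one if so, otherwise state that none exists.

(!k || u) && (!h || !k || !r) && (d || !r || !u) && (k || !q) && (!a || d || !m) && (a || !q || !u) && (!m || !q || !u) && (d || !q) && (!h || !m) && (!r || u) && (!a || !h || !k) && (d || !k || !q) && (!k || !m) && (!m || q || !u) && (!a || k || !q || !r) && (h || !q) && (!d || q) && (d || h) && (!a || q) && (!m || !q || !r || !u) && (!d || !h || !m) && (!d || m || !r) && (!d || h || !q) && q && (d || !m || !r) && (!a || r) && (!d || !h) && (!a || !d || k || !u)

Case q = True:
  (k || !q) forces k = True.
  (!k || u) forces u = True.
  (a || !q || !u) forces a = True.
  (!m || !q || !u) forces m = False.
  (d || !q) forces d = True.
  (!a || !h || !k) forces h = False.
  Clause (h || !q) is falsified — contradiction.
Case q = False:
  Clause (q) is falsified — contradiction.
Both cases fail, so the formula is unsatisfiable.

No satisfying assignment exists.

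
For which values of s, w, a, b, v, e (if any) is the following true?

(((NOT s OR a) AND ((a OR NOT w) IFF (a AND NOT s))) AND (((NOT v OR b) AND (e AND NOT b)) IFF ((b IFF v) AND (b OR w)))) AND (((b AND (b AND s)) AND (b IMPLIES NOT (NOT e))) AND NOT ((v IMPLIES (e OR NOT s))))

Unsatisfiable — no assignment works.

Case b = True: the formula simplifies to (((NOT s OR a) AND ((a OR NOT w) IFF (a AND NOT s))) AND NOT v) AND ((s AND NOT (NOT e)) AND NOT ((v IMPLIES (e OR NOT s)))).
  v = True: the conjunct NOT v is False.
  v = False: the conjunct NOT ((v IMPLIES (e OR NOT s))) becomes NOT ((False IMPLIES (e OR NOT s))) = False.
Case b = False: the conjunct b is False.
Both cases fail — unsatisfiable.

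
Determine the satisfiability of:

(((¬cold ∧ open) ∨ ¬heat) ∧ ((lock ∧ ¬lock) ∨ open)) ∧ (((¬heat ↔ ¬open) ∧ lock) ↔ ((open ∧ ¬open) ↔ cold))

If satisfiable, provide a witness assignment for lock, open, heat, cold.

lock: False, open: True, heat: False, cold: True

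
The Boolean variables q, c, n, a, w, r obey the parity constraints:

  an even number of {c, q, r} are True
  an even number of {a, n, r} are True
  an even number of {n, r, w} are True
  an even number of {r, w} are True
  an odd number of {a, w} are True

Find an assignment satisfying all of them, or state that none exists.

Adding constraints 2, 3, 5 mod 2: every variable appears an even number of times on the left, so the left side is 0.
But the right sides sum to 1 (mod 2). 0 ≠ 1 — the system is inconsistent.

UNSATISFIABLE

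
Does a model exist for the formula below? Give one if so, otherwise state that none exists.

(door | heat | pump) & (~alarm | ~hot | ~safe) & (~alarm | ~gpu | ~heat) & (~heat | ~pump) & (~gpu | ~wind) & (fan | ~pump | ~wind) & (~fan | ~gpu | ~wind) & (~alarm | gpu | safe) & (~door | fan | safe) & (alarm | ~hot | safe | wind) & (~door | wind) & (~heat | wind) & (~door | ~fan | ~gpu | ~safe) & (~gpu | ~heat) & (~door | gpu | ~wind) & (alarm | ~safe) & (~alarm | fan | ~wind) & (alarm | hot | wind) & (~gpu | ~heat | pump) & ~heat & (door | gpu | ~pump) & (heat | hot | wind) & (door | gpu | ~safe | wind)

Unit clause (~heat) forces heat = False.
Set pump = True.
Set door = False.
  then (door | gpu | ~pump) forces gpu = True.
  then (~gpu | ~wind) forces wind = False.
  then (heat | hot | wind) forces hot = True.
Set fan = True.
Try alarm = False:
  (alarm | ~hot | safe | wind) forces safe = True.
  clause (alarm | ~safe) is falsified — backtrack.
So alarm = True.
  then (~alarm | ~hot | ~safe) forces safe = False.
All clauses satisfied.

pump = True, door = False, hot = True, heat = False, gpu = True, fan = True, alarm = True, wind = False, safe = False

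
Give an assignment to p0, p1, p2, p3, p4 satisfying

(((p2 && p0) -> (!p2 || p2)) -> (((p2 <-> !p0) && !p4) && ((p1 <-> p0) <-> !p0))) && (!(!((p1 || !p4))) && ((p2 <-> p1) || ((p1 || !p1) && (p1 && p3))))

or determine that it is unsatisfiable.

p0 = True, p1 = False, p2 = False, p3 = True, p4 = False

  ((p2 && p0) -> (!p2 || p2)) -> (((p2 <-> !p0) && !p4) && ((p1 <-> p0) <-> !p0)) = True
    (p2 && p0) -> (!p2 || p2) = True
      p2 && p0 = False
      !p2 || p2 = True
        !p2 = True
    ((p2 <-> !p0) && !p4) && ((p1 <-> p0) <-> !p0) = True
      (p2 <-> !p0) && !p4 = True
        p2 <-> !p0 = True
          !p0 = False
        !p4 = True
      (p1 <-> p0) <-> !p0 = True
        p1 <-> p0 = False
        !p0 = False
  !(!((p1 || !p4))) && ((p2 <-> p1) || ((p1 || !p1) && (p1 && p3))) = True
    !(!((p1 || !p4))) = True
      !((p1 || !p4)) = False
        p1 || !p4 = True
          !p4 = True
    (p2 <-> p1) || ((p1 || !p1) && (p1 && p3)) = True
      p2 <-> p1 = True
      (p1 || !p1) && (p1 && p3) = False
        p1 || !p1 = True
          !p1 = True
        p1 && p3 = False
Both conjuncts True, so the formula holds.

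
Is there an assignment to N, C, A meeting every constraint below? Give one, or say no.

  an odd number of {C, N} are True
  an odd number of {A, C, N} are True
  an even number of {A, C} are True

N=T, C=F, A=F

{C, N}: 1 true → odd ✓
{A, C, N}: 1 true → odd ✓
{A, C}: 0 true → even ✓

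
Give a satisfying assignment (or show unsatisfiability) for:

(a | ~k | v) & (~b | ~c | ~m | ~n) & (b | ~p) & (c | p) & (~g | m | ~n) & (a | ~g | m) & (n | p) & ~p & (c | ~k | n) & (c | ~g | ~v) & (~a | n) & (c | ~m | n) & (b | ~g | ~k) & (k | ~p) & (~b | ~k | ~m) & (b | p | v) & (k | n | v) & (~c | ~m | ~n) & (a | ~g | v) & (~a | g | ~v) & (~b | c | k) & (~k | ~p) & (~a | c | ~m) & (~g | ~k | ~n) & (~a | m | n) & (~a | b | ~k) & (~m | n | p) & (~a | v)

Unit clause (~p) forces p = False.
In (c | p) only c is left, so c = True.
In (n | p) only n is left, so n = True.
In (~c | ~m | ~n) only ~m is left, so m = False.
In (~g | m | ~n) only ~g is left, so g = False.
Set a = False.
Set k = True.
  then (a | ~k | v) forces v = True.
Set b = True.
All clauses satisfied.

a = False, p = False, m = False, k = True, b = True, c = True, g = False, v = True, n = True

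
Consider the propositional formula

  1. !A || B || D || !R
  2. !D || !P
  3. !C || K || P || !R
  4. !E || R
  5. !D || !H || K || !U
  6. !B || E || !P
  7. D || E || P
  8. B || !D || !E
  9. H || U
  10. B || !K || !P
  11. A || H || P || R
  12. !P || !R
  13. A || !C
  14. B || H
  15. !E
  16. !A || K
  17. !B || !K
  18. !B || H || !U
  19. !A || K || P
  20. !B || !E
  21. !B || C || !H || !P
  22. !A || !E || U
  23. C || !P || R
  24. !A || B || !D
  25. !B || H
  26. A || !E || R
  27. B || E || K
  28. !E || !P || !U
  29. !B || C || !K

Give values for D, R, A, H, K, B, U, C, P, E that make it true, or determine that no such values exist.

D = True, R = True, A = False, H = True, K = True, B = False, U = False, C = False, P = False, E = False

Unit clause (!E) forces E = False.
Try D = False:
  (D || E || P) forces P = True.
  (!B || E || !P) forces B = False.
  (B || !K || !P) forces K = False.
  clause (B || E || K) is falsified — backtrack.
So D = True.
  then (!D || !P) forces P = False.
Set R = True.
Try A = True:
  (!A || K) forces K = True.
  (!B || !K) forces B = False.
  clause (!A || B || !D) is falsified — backtrack.
So A = False.
  then (A || !C) forces C = False.
Try H = False:
  (H || U) forces U = True.
  (B || H) forces B = True.
  clause (!B || H || !U) is falsified — backtrack.
So H = True.
Set K = True.
  then (!B || !K) forces B = False.
Set U = False.
All clauses satisfied.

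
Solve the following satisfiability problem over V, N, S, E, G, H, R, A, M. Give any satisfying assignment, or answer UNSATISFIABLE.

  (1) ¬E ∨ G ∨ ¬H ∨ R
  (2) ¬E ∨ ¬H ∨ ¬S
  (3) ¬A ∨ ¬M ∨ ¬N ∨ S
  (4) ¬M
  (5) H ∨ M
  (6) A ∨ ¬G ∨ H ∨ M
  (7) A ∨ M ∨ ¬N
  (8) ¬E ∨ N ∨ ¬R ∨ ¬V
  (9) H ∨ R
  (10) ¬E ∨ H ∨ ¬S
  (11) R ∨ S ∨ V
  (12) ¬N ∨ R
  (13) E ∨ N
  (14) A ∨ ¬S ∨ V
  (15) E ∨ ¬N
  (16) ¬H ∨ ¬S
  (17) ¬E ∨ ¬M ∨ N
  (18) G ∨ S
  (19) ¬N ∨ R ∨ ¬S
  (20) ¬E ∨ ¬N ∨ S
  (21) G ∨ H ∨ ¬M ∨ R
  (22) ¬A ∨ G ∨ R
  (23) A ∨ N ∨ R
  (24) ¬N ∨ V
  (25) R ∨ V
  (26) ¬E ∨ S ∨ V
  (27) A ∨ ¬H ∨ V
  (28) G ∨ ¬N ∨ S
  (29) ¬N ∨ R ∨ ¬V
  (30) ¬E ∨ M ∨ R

No satisfying assignment exists.

Case E = True:
  (¬M) forces M = False.
  (H ∨ M) forces H = True.
  (¬E ∨ ¬H ∨ ¬S) forces S = False.
  (G ∨ S) forces G = True.
  (¬E ∨ ¬N ∨ S) forces N = False.
  (¬E ∨ S ∨ V) forces V = True.
  (¬E ∨ N ∨ ¬R ∨ ¬V) forces R = False.
  Clause (¬E ∨ M ∨ R) is falsified — contradiction.
Case E = False:
  (¬M) forces M = False.
  (H ∨ M) forces H = True.
  (E ∨ N) forces N = True.
  Clause (E ∨ ¬N) is falsified — contradiction.
Both cases fail, so the formula is unsatisfiable.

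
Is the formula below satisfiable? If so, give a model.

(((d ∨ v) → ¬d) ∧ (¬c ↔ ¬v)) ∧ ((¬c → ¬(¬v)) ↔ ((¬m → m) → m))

m=T; v=T; d=F; c=T

  ((d ∨ v) → ¬d) ∧ (¬c ↔ ¬v) = True
    (d ∨ v) → ¬d = True
      d ∨ v = True
      ¬d = True
    ¬c ↔ ¬v = True
      ¬c = False
      ¬v = False
  (¬c → ¬(¬v)) ↔ ((¬m → m) → m) = True
    ¬c → ¬(¬v) = True
      ¬c = False
      ¬(¬v) = True
        ¬v = False
    (¬m → m) → m = True
      ¬m → m = True
        ¬m = False
Both conjuncts True, so the formula holds.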